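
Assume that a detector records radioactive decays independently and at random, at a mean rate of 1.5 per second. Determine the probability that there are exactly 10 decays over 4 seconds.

0.0413

Over the interval, μ = 1.5 × 4 = 6 (4 seconds).
P(N = 10) = e^(−μ) μ^10/10! = e^(−6) · 6^10/3628800 ≈ 0.0413.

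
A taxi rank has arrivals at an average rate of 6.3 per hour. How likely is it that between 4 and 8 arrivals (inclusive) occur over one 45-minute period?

0.6426

Over the interval, μ = 6.3 × 0.75 = 4.725 (a 45-minute period = 0.75 hours).
P(4 ≤ N ≤ 8) = Σ_{j=4}^{8} e^(−4.725) · 4.725^j/j! ≈ 0.6426.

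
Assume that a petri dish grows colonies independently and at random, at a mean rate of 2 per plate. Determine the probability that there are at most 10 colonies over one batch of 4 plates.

0.8159

Over the interval, μ = 2 × 4 = 8 (a batch of 4 plates = 4 plates).
P(N ≤ 10) = Σ_{j=0}^{10} e^(−μ) μ^j/j! ≈ 0.8159.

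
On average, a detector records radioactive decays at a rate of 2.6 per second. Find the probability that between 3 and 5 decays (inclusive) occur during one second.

With mean μ = 2.6 per second,
P(3 ≤ N ≤ 5) = Σ_{j=3}^{5} e^(−2.6) · 2.6^j/j! ≈ 0.4325.

0.4325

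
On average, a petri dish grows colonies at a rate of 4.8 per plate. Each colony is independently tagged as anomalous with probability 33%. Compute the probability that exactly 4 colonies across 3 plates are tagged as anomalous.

Thinning: the colonies that are tagged as anomalous themselves form a Poisson process with rate 0.33 × 4.8 = 1.584 per plate.
Over the interval, μ = 1.584 × 3 = 4.752 (3 plates).
P(N = 4) = e^(−4.752) · 4.752^4/4! ≈ 0.1835.

0.1835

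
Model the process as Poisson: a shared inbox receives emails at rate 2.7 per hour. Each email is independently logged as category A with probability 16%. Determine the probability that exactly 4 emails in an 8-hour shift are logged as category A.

0.1876

Thinning: the emails that are logged as category A themselves form a Poisson process with rate 0.16 × 2.7 = 0.432 per hour.
Over the interval, μ = 0.432 × 8 = 3.456 (an 8-hour shift = 8 hours).
P(N = 4) = e^(−3.456) · 3.456^4/4! ≈ 0.1876.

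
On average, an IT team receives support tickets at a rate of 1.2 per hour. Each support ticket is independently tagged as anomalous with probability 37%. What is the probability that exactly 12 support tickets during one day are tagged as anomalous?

Thinning: the support tickets that are tagged as anomalous themselves form a Poisson process with rate 0.37 × 1.2 = 0.444 per hour.
Over the interval, μ = 0.444 × 24 = 10.656 (a day = 24 hours).
P(N = 12) = e^(−10.656) · 10.656^12/12! ≈ 0.1054.

0.1054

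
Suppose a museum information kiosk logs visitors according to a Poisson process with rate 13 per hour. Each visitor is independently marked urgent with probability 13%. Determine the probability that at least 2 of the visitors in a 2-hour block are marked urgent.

Thinning: the visitors that are marked urgent themselves form a Poisson process with rate 0.13 × 13 = 1.69 per hour.
Over the interval, μ = 1.69 × 2 = 3.38 (a 2-hour block = 2 hours).
P(N ≥ 2) = 1 − P(N ≤ 1) ≈ 0.8509.

0.8509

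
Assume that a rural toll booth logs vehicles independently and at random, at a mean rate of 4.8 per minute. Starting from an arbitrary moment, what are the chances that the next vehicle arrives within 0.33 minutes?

Inter-arrival times are exponential with rate λ = 4.8 per minute.
P(T ≤ 0.33) = 1 − e^(−λt) = 1 − e^(−4.8 × 0.33) = 1 − e^(−1.584) ≈ 0.7948.

0.7948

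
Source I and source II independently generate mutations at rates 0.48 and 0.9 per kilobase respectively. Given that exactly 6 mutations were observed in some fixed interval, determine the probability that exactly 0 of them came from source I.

Given the total, each event is independently from source I with probability p = λ_I/(λ_I+λ_II) = 0.48/1.38 ≈ 0.3478.
So K ~ Binomial(6, 0.48/1.38): P(K = 0) = C(6,0) · (0.48/1.38)^0 · (0.9/1.38)^6 ≈ 0.0769.

0.0769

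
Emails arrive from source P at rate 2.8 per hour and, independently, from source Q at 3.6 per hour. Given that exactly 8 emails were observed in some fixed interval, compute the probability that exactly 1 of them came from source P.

0.0624

Given the total, each event is independently from source P with probability p = λ_P/(λ_P+λ_Q) = 2.8/6.4 = 0.4375.
So K ~ Binomial(8, 2.8/6.4): P(K = 1) = C(8,1) · (2.8/6.4)^1 · (3.6/6.4)^7 ≈ 0.0624.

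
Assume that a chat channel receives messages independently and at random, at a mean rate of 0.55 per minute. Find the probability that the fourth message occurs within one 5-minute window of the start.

Over the interval, μ = 0.55 × 5 = 2.75 (a 5-minute window = 5 minutes).
The fourth arrival falls in the interval iff at least 4 events occur there: P(S_4 ≤ t) = P(N ≥ 4) = 1 − P(N ≤ 3) ≈ 0.2970.

0.2970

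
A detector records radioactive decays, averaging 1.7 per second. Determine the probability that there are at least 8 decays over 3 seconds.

0.1440

Over the interval, μ = 1.7 × 3 = 5.1 (3 seconds).
P(N ≥ 8) = 1 − P(N ≤ 7) = 1 − Σ_{j=0}^{7} e^(−μ) μ^j/j! ≈ 0.1440.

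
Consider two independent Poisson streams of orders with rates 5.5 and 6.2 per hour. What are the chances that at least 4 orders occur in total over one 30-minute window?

0.8349

Independent Poisson processes superpose: combined rate λ = 5.5 + 6.2 = 11.7 per hour.
Over the interval, μ = 11.7 × 0.5 = 5.85 (a 30-minute window = 0.5 hours).
P(N ≥ 4) = 1 − P(N ≤ 3) ≈ 0.8349.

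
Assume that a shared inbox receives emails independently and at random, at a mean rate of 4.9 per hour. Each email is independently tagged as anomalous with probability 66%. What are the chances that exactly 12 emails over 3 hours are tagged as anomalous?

0.0888

Thinning: the emails that are tagged as anomalous themselves form a Poisson process with rate 0.66 × 4.9 = 3.234 per hour.
Over the interval, μ = 3.234 × 3 = 9.702 (3 hours).
P(N = 12) = e^(−9.702) · 9.702^12/12! ≈ 0.0888.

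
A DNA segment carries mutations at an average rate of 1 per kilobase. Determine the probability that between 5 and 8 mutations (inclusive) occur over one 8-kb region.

0.4929

Over the interval, μ = 1 × 8 = 8 (an 8-kb region = 8 kilobases).
P(5 ≤ N ≤ 8) = Σ_{j=5}^{8} e^(−8) · 8^j/j! ≈ 0.4929.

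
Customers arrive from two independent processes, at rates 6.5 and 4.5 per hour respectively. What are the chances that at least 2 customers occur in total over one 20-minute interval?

0.8807

Independent Poisson processes superpose: combined rate λ = 6.5 + 4.5 = 11 per hour.
Over the interval, μ = 11 × 1/3 ≈ 3.66667 (a 20-minute interval = 1/3 hours).
P(N ≥ 2) = 1 − P(N ≤ 1) ≈ 0.8807.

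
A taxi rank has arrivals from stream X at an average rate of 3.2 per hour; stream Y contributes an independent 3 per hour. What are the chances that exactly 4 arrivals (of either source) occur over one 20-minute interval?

0.0962

Independent Poisson processes superpose: combined rate λ = 3.2 + 3 = 6.2 per hour.
Over the interval, μ = 6.2 × 1/3 ≈ 2.06667 (a 20-minute interval = 1/3 hours).
P(N = 4) = e^(−2.06667) · 2.06667^4/4! ≈ 0.0962.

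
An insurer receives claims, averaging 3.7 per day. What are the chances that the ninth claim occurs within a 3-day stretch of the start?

0.7768

Over the interval, μ = 3.7 × 3 = 11.1 (a 3-day stretch = 3 days).
The ninth arrival falls in the interval iff at least 9 events occur there: P(S_9 ≤ t) = P(N ≥ 9) = 1 − P(N ≤ 8) ≈ 0.7768.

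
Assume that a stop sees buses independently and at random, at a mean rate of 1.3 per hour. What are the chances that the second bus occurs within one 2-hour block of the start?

0.7326

Over the interval, μ = 1.3 × 2 = 2.6 (a 2-hour block = 2 hours).
The second arrival falls in the interval iff at least 2 events occur there: P(S_2 ≤ t) = P(N ≥ 2) = 1 − P(N ≤ 1) ≈ 0.7326.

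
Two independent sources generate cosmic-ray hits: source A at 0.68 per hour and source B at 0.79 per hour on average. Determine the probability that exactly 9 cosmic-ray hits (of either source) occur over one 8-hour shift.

0.0926

Independent Poisson processes superpose: combined rate λ = 0.68 + 0.79 = 1.47 per hour.
Over the interval, μ = 1.47 × 8 = 11.76 (an 8-hour shift = 8 hours).
P(N = 9) = e^(−11.76) · 11.76^9/9! ≈ 0.0926.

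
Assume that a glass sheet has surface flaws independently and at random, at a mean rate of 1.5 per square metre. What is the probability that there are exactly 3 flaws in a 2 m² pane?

0.2240

Over the interval, μ = 1.5 × 2 = 3 (a 2 m² pane = 2 square metres).
P(N = 3) = e^(−μ) μ^3/3! = e^(−3) · 3^3/6 ≈ 0.2240.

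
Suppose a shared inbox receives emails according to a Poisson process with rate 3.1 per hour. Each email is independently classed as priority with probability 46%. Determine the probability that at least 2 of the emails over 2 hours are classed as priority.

Thinning: the emails that are classed as priority themselves form a Poisson process with rate 0.46 × 3.1 = 1.426 per hour.
Over the interval, μ = 1.426 × 2 = 2.852 (2 hours).
P(N ≥ 2) = 1 − P(N ≤ 1) ≈ 0.7776.

0.7776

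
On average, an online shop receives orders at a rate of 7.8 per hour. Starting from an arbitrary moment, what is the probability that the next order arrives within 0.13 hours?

Inter-arrival times are exponential with rate λ = 7.8 per hour.
P(T ≤ 0.13) = 1 − e^(−λt) = 1 − e^(−7.8 × 0.13) = 1 − e^(−1.014) ≈ 0.6372.

0.6372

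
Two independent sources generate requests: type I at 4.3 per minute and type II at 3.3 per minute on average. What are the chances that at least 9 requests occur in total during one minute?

Independent Poisson processes superpose: combined rate λ = 4.3 + 3.3 = 7.6 per minute.
So μ = 7.6.
P(N ≥ 9) = 1 − P(N ≤ 8) ≈ 0.3518.

0.3518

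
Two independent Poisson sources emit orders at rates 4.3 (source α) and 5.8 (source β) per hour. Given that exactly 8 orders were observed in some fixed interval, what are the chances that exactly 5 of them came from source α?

0.1483

Given the total, each event is independently from source α with probability p = λ_α/(λ_α+λ_β) = 4.3/10.1 ≈ 0.4257.
So K ~ Binomial(8, 4.3/10.1): P(K = 5) = C(8,5) · (4.3/10.1)^5 · (5.8/10.1)^3 ≈ 0.1483.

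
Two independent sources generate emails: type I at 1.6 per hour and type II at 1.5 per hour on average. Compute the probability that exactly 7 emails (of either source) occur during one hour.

Independent Poisson processes superpose: combined rate λ = 1.6 + 1.5 = 3.1 per hour.
So μ = 3.1.
P(N = 7) = e^(−3.1) · 3.1^7/7! ≈ 0.0246.

0.0246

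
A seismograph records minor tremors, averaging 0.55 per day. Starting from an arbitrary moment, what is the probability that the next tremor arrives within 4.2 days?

0.9007

Inter-arrival times are exponential with rate λ = 0.55 per day.
P(T ≤ 4.2) = 1 − e^(−λt) = 1 − e^(−0.55 × 4.2) = 1 − e^(−2.31) ≈ 0.9007.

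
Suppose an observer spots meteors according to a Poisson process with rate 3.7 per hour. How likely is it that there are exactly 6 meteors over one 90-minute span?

Over the interval, μ = 3.7 × 1.5 = 5.55 (a 90-minute span = 1.5 hours).
P(N = 6) = e^(−μ) μ^6/6! = e^(−5.55) · 5.55^6/720 ≈ 0.1578.

0.1578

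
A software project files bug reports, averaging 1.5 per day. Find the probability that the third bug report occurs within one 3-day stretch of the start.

0.8264

Over the interval, μ = 1.5 × 3 = 4.5 (a 3-day stretch = 3 days).
The third arrival falls in the interval iff at least 3 events occur there: P(S_3 ≤ t) = P(N ≥ 3) = 1 − P(N ≤ 2) ≈ 0.8264.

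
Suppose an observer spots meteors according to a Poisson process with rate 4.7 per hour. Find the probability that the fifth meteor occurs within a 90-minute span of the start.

0.8315

Over the interval, μ = 4.7 × 1.5 = 7.05 (a 90-minute span = 1.5 hours).
The fifth arrival falls in the interval iff at least 5 events occur there: P(S_5 ≤ t) = P(N ≥ 5) = 1 − P(N ≤ 4) ≈ 0.8315.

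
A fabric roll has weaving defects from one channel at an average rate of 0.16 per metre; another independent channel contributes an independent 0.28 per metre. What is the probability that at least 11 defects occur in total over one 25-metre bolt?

0.5401

Independent Poisson processes superpose: combined rate λ = 0.16 + 0.28 = 0.44 per metre.
Over the interval, μ = 0.44 × 25 = 11 (a 25-metre bolt = 25 metres).
P(N ≥ 11) = 1 − P(N ≤ 10) ≈ 0.5401.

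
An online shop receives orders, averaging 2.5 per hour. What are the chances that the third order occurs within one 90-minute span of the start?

0.7229

Over the interval, μ = 2.5 × 1.5 = 3.75 (a 90-minute span = 1.5 hours).
The third arrival falls in the interval iff at least 3 events occur there: P(S_3 ≤ t) = P(N ≥ 3) = 1 − P(N ≤ 2) ≈ 0.7229.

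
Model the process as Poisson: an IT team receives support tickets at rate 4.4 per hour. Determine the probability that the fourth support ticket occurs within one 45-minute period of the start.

0.4197

Over the interval, μ = 4.4 × 0.75 = 3.3 (a 45-minute period = 0.75 hours).
The fourth arrival falls in the interval iff at least 4 events occur there: P(S_4 ≤ t) = P(N ≥ 4) = 1 − P(N ≤ 3) ≈ 0.4197.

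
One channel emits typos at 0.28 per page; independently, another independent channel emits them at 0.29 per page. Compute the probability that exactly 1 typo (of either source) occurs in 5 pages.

Independent Poisson processes superpose: combined rate λ = 0.28 + 0.29 = 0.57 per page.
Over the interval, μ = 0.57 × 5 = 2.85 (5 pages).
P(N = 1) = e^(−2.85) · 2.85^1/1! ≈ 0.1649.

0.1649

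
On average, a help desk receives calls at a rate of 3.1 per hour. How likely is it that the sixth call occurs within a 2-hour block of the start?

Over the interval, μ = 3.1 × 2 = 6.2 (a 2-hour block = 2 hours).
The sixth arrival falls in the interval iff at least 6 events occur there: P(S_6 ≤ t) = P(N ≥ 6) = 1 − P(N ≤ 5) ≈ 0.5859.

0.5859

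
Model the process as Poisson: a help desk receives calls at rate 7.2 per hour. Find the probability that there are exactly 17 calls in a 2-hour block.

Over the interval, μ = 7.2 × 2 = 14.4 (a 2-hour block = 2 hours).
P(N = 17) = e^(−μ) μ^17/17! = e^(−14.4) · 14.4^17/355687428096000 ≈ 0.0771.

0.0771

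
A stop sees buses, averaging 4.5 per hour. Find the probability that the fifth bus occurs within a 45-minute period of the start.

Over the interval, μ = 4.5 × 0.75 = 3.375 (a 45-minute period = 0.75 hours).
The fifth arrival falls in the interval iff at least 5 events occur there: P(S_5 ≤ t) = P(N ≥ 5) = 1 − P(N ≤ 4) ≈ 0.2512.

0.2512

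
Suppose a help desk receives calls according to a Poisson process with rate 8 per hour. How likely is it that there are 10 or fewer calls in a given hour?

0.8159

With mean μ = 8 per hour,
P(N ≤ 10) = Σ_{j=0}^{10} e^(−μ) μ^j/j! ≈ 0.8159.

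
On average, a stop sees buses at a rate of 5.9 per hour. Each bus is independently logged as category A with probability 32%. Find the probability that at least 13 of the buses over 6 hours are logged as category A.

Thinning: the buses that are logged as category A themselves form a Poisson process with rate 0.32 × 5.9 = 1.888 per hour.
Over the interval, μ = 1.888 × 6 = 11.328 (6 hours).
P(N ≥ 13) = 1 − P(N ≤ 12) ≈ 0.3477.

0.3477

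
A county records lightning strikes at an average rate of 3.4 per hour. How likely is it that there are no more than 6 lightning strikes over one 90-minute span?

Over the interval, μ = 3.4 × 1.5 = 5.1 (a 90-minute span = 1.5 hours).
P(N ≤ 6) = Σ_{j=0}^{6} e^(−μ) μ^j/j! ≈ 0.7474.

0.7474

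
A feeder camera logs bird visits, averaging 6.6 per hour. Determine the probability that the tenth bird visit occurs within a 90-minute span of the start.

Over the interval, μ = 6.6 × 1.5 = 9.9 (a 90-minute span = 1.5 hours).
The tenth arrival falls in the interval iff at least 10 events occur there: P(S_10 ≤ t) = P(N ≥ 10) = 1 − P(N ≤ 9) ≈ 0.5295.

0.5295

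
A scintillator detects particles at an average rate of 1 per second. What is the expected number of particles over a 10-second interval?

E[N] = λt = 1 × 10 = 10 (a 10-second interval = 10 seconds).

10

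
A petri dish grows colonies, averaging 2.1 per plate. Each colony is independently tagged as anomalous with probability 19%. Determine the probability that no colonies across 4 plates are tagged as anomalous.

Thinning: the colonies that are tagged as anomalous themselves form a Poisson process with rate 0.19 × 2.1 = 0.399 per plate.
Over the interval, μ = 0.399 × 4 = 1.596 (4 plates).
P(N = 0) = e^(−1.596) · 1.596^0/0! ≈ 0.2027.

0.2027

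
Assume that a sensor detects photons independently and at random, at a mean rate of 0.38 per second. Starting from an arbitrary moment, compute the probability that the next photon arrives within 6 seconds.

Inter-arrival times are exponential with rate λ = 0.38 per second.
P(T ≤ 6) = 1 − e^(−λt) = 1 − e^(−0.38 × 6) = 1 − e^(−2.28) ≈ 0.8977.

0.8977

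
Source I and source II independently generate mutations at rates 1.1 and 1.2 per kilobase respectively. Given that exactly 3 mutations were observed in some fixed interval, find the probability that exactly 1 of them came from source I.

Given the total, each event is independently from source I with probability p = λ_I/(λ_I+λ_II) = 1.1/2.3 ≈ 0.4783.
So K ~ Binomial(3, 1.1/2.3): P(K = 1) = C(3,1) · (1.1/2.3)^1 · (1.2/2.3)^2 ≈ 0.3906.

0.3906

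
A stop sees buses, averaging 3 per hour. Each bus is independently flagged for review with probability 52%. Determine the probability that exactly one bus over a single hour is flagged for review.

Thinning: the buses that are flagged for review themselves form a Poisson process with rate 0.52 × 3 = 1.56 per hour.
So μ = 1.56.
P(N = 1) = e^(−1.56) · 1.56^1/1! ≈ 0.3278.

0.3278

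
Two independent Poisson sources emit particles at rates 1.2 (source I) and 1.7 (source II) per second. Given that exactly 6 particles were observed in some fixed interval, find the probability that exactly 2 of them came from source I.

Given the total, each event is independently from source I with probability p = λ_I/(λ_I+λ_II) = 1.2/2.9 ≈ 0.4138.
So K ~ Binomial(6, 1.2/2.9): P(K = 2) = C(6,2) · (1.2/2.9)^2 · (1.7/2.9)^4 ≈ 0.3033.

0.3033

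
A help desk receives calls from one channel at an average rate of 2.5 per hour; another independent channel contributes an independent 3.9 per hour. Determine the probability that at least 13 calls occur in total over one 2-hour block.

Independent Poisson processes superpose: combined rate λ = 2.5 + 3.9 = 6.4 per hour.
Over the interval, μ = 6.4 × 2 = 12.8 (a 2-hour block = 2 hours).
P(N ≥ 13) = 1 − P(N ≤ 12) ≈ 0.5147.

0.5147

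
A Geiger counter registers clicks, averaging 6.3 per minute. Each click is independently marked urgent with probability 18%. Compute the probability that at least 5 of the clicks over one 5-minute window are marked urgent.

0.6684

Thinning: the clicks that are marked urgent themselves form a Poisson process with rate 0.18 × 6.3 = 1.134 per minute.
Over the interval, μ = 1.134 × 5 = 5.67 (a 5-minute window = 5 minutes).
P(N ≥ 5) = 1 − P(N ≤ 4) ≈ 0.6684.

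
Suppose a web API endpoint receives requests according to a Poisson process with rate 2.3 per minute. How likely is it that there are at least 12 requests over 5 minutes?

Over the interval, μ = 2.3 × 5 = 11.5 (5 minutes).
P(N ≥ 12) = 1 − P(N ≤ 11) = 1 − Σ_{j=0}^{11} e^(−μ) μ^j/j! ≈ 0.4802.

0.4802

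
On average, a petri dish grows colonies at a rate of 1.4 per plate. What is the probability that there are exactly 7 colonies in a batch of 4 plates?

0.1267

Over the interval, μ = 1.4 × 4 = 5.6 (a batch of 4 plates = 4 plates).
P(N = 7) = e^(−μ) μ^7/7! = e^(−5.6) · 5.6^7/5040 ≈ 0.1267.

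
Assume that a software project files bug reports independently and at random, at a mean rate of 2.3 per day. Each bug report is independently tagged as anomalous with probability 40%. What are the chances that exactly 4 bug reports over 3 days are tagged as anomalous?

Thinning: the bug reports that are tagged as anomalous themselves form a Poisson process with rate 0.4 × 2.3 = 0.92 per day.
Over the interval, μ = 0.92 × 3 = 2.76 (3 days).
P(N = 4) = e^(−2.76) · 2.76^4/4! ≈ 0.1530.

0.1530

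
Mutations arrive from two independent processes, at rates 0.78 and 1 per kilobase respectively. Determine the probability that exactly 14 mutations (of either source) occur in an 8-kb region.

0.1058

Independent Poisson processes superpose: combined rate λ = 0.78 + 1 = 1.78 per kilobase.
Over the interval, μ = 1.78 × 8 = 14.24 (an 8-kb region = 8 kilobases).
P(N = 14) = e^(−14.24) · 14.24^14/14! ≈ 0.1058.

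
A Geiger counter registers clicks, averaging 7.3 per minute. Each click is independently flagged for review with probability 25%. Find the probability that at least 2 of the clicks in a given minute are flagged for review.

Thinning: the clicks that are flagged for review themselves form a Poisson process with rate 0.25 × 7.3 = 1.825 per minute.
So μ = 1.825.
P(N ≥ 2) = 1 − P(N ≤ 1) ≈ 0.5446.

0.5446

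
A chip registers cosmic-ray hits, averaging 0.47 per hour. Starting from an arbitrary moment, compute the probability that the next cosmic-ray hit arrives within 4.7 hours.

0.8902

Inter-arrival times are exponential with rate λ = 0.47 per hour.
P(T ≤ 4.7) = 1 − e^(−λt) = 1 − e^(−0.47 × 4.7) = 1 − e^(−2.209) ≈ 0.8902.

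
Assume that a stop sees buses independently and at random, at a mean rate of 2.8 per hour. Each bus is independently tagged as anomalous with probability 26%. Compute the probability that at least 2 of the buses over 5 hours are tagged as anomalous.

0.8782

Thinning: the buses that are tagged as anomalous themselves form a Poisson process with rate 0.26 × 2.8 = 0.728 per hour.
Over the interval, μ = 0.728 × 5 = 3.64 (5 hours).
P(N ≥ 2) = 1 − P(N ≤ 1) ≈ 0.8782.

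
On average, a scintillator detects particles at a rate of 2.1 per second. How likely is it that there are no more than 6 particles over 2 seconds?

Over the interval, μ = 2.1 × 2 = 4.2 (2 seconds).
P(N ≤ 6) = Σ_{j=0}^{6} e^(−μ) μ^j/j! ≈ 0.8675.

0.8675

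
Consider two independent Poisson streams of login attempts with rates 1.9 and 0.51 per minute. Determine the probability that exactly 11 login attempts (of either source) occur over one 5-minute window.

0.1139

Independent Poisson processes superpose: combined rate λ = 1.9 + 0.51 = 2.41 per minute.
Over the interval, μ = 2.41 × 5 = 12.05 (a 5-minute window = 5 minutes).
P(N = 11) = e^(−12.05) · 12.05^11/11! ≈ 0.1139.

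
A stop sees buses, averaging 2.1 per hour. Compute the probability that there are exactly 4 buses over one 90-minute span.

0.1758

Over the interval, μ = 2.1 × 1.5 = 3.15 (a 90-minute span = 1.5 hours).
P(N = 4) = e^(−μ) μ^4/4! = e^(−3.15) · 3.15^4/24 ≈ 0.1758.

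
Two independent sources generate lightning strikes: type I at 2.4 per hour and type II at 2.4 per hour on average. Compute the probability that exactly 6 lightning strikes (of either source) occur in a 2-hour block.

Independent Poisson processes superpose: combined rate λ = 2.4 + 2.4 = 4.8 per hour.
Over the interval, μ = 4.8 × 2 = 9.6 (a 2-hour block = 2 hours).
P(N = 6) = e^(−9.6) · 9.6^6/6! ≈ 0.0736.

0.0736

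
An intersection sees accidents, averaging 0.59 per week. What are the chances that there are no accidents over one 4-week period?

0.0944

Over the interval, μ = 0.59 × 4 = 2.36 (a 4-week period = 4 weeks).
P(N = 0) = e^(−μ) μ^0/0! = e^(−2.36) · 2.36^0/1 ≈ 0.0944.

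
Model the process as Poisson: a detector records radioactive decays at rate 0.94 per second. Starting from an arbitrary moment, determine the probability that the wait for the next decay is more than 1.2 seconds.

0.3237

The wait for the next event is exponential with rate λ = 0.94 per second.
P(T > 1.2) = e^(−λt) = e^(−0.94 × 1.2) = e^(−1.128) ≈ 0.3237.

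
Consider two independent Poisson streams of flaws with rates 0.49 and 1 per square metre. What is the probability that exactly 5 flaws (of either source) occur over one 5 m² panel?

Independent Poisson processes superpose: combined rate λ = 0.49 + 1 = 1.49 per square metre.
Over the interval, μ = 1.49 × 5 = 7.45 (a 5 m² panel = 5 square metres).
P(N = 5) = e^(−7.45) · 7.45^5/5! ≈ 0.1112.

0.1112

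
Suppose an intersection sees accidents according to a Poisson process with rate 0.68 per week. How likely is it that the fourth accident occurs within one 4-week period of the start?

Over the interval, μ = 0.68 × 4 = 2.72 (a 4-week period = 4 weeks).
The fourth arrival falls in the interval iff at least 4 events occur there: P(S_4 ≤ t) = P(N ≥ 4) = 1 − P(N ≤ 3) ≈ 0.2903.

0.2903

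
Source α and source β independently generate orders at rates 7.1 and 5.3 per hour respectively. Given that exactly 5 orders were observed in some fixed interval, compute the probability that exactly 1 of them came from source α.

0.0955

Given the total, each event is independently from source α with probability p = λ_α/(λ_α+λ_β) = 7.1/12.4 ≈ 0.5726.
So K ~ Binomial(5, 7.1/12.4): P(K = 1) = C(5,1) · (7.1/12.4)^1 · (5.3/12.4)^4 ≈ 0.0955.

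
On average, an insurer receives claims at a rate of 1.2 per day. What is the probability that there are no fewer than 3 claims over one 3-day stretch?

Over the interval, μ = 1.2 × 3 = 3.6 (a 3-day stretch = 3 days).
P(N ≥ 3) = 1 − P(N ≤ 2) = 1 − Σ_{j=0}^{2} e^(−μ) μ^j/j! ≈ 0.6973.

0.6973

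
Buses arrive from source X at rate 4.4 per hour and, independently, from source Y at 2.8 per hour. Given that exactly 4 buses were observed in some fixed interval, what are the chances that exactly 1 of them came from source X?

Given the total, each event is independently from source X with probability p = λ_X/(λ_X+λ_Y) = 4.4/7.2 ≈ 0.6111.
So K ~ Binomial(4, 4.4/7.2): P(K = 1) = C(4,1) · (4.4/7.2)^1 · (2.8/7.2)^3 ≈ 0.1438.

0.1438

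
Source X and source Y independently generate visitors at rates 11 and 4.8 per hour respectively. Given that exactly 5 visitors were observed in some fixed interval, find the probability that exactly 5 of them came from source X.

Given the total, each event is independently from source X with probability p = λ_X/(λ_X+λ_Y) = 11/15.8 ≈ 0.6962.
So K ~ Binomial(5, 11/15.8): P(K = 5) = C(5,5) · (11/15.8)^5 · (4.8/15.8)^0 ≈ 0.1636.

0.1636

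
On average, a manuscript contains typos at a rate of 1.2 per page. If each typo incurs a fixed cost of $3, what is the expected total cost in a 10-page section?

$36

E[N] = 1.2 × 10 = 12 (a 10-page section = 10 pages); E[cost] = 12 × $3 = $36.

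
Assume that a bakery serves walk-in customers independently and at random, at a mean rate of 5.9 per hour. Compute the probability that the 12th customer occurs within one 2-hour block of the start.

0.5153

Over the interval, μ = 5.9 × 2 = 11.8 (a 2-hour block = 2 hours).
The 12th arrival falls in the interval iff at least 12 events occur there: P(S_12 ≤ t) = P(N ≥ 12) = 1 − P(N ≤ 11) ≈ 0.5153.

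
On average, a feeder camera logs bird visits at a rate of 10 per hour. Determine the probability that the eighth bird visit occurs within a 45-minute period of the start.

0.4754

Over the interval, μ = 10 × 0.75 = 7.5 (a 45-minute period = 0.75 hours).
The eighth arrival falls in the interval iff at least 8 events occur there: P(S_8 ≤ t) = P(N ≥ 8) = 1 − P(N ≤ 7) ≈ 0.4754.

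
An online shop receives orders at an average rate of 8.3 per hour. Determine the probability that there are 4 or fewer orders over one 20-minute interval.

0.8528

Over the interval, μ = 8.3 × 1/3 ≈ 2.76667 (a 20-minute interval = 1/3 hours).
P(N ≤ 4) = Σ_{j=0}^{4} e^(−μ) μ^j/j! ≈ 0.8528.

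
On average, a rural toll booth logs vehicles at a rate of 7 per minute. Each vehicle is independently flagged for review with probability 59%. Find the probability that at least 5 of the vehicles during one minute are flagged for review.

Thinning: the vehicles that are flagged for review themselves form a Poisson process with rate 0.59 × 7 = 4.13 per minute.
So μ = 4.13.
P(N ≥ 5) = 1 − P(N ≤ 4) ≈ 0.3965.

0.3965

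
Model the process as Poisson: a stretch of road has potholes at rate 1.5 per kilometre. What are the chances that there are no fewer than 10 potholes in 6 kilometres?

Over the interval, μ = 1.5 × 6 = 9 (6 kilometres).
P(N ≥ 10) = 1 − P(N ≤ 9) = 1 − Σ_{j=0}^{9} e^(−μ) μ^j/j! ≈ 0.4126.

0.4126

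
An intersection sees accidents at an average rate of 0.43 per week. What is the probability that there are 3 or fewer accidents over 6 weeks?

0.7403

Over the interval, μ = 0.43 × 6 = 2.58 (6 weeks).
P(N ≤ 3) = Σ_{j=0}^{3} e^(−μ) μ^j/j! ≈ 0.7403.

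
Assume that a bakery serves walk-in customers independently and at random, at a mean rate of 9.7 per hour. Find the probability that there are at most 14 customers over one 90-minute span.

0.5123

Over the interval, μ = 9.7 × 1.5 = 14.55 (a 90-minute span = 1.5 hours).
P(N ≤ 14) = Σ_{j=0}^{14} e^(−μ) μ^j/j! ≈ 0.5123.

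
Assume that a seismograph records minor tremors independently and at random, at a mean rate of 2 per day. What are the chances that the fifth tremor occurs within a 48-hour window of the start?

0.3712

Over the interval, μ = 2 × 2 = 4 (a 48-hour window = 2 days).
The fifth arrival falls in the interval iff at least 5 events occur there: P(S_5 ≤ t) = P(N ≥ 5) = 1 − P(N ≤ 4) ≈ 0.3712.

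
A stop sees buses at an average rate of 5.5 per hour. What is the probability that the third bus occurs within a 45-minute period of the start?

0.7796

Over the interval, μ = 5.5 × 0.75 = 4.125 (a 45-minute period = 0.75 hours).
The third arrival falls in the interval iff at least 3 events occur there: P(S_3 ≤ t) = P(N ≥ 3) = 1 − P(N ≤ 2) ≈ 0.7796.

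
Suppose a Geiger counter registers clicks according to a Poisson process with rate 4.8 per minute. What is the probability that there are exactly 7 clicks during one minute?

With mean μ = 4.8 per minute,
P(N = 7) = e^(−μ) μ^7/7! = e^(−4.8) · 4.8^7/5040 ≈ 0.0959.

0.0959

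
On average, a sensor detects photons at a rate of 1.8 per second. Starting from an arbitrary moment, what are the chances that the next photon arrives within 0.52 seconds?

0.6078

Inter-arrival times are exponential with rate λ = 1.8 per second.
P(T ≤ 0.52) = 1 − e^(−λt) = 1 − e^(−1.8 × 0.52) = 1 − e^(−0.936) ≈ 0.6078.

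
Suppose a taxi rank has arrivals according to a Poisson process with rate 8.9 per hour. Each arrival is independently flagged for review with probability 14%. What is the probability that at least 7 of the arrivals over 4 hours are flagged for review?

Thinning: the arrivals that are flagged for review themselves form a Poisson process with rate 0.14 × 8.9 = 1.246 per hour.
Over the interval, μ = 1.246 × 4 = 4.984 (4 hours).
P(N ≥ 7) = 1 − P(N ≤ 6) ≈ 0.2355.

0.2355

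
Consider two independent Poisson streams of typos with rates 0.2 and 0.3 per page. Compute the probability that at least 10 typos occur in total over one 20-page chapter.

Independent Poisson processes superpose: combined rate λ = 0.2 + 0.3 = 0.5 per page.
Over the interval, μ = 0.5 × 20 = 10 (a 20-page chapter = 20 pages).
P(N ≥ 10) = 1 − P(N ≤ 9) ≈ 0.5421.

0.5421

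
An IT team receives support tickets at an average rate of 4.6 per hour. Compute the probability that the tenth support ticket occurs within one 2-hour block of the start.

0.4389

Over the interval, μ = 4.6 × 2 = 9.2 (a 2-hour block = 2 hours).
The tenth arrival falls in the interval iff at least 10 events occur there: P(S_10 ≤ t) = P(N ≥ 10) = 1 − P(N ≤ 9) ≈ 0.4389.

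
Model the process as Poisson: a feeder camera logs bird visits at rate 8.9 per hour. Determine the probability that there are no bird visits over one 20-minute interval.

Over the interval, μ = 8.9 × 1/3 ≈ 2.96667 (a 20-minute interval = 1/3 hours).
P(N = 0) = e^(−μ) μ^0/0! = e^(−2.96667) · 2.96667^0/1 ≈ 0.0515.

0.0515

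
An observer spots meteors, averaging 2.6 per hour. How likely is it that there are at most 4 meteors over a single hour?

0.8774

With mean μ = 2.6 per hour,
P(N ≤ 4) = Σ_{j=0}^{4} e^(−μ) μ^j/j! ≈ 0.8774.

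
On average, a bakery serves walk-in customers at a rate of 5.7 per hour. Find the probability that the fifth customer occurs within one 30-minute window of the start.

Over the interval, μ = 5.7 × 0.5 = 2.85 (a 30-minute window = 0.5 hours).
The fifth arrival falls in the interval iff at least 5 events occur there: P(S_5 ≤ t) = P(N ≥ 5) = 1 − P(N ≤ 4) ≈ 0.1602.

0.1602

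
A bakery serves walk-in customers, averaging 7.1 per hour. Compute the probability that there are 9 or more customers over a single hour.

With mean μ = 7.1 per hour,
P(N ≥ 9) = 1 − P(N ≤ 8) = 1 − Σ_{j=0}^{8} e^(−μ) μ^j/j! ≈ 0.2840.

0.2840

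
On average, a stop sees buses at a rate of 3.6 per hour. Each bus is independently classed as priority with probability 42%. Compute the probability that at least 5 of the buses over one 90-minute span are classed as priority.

0.0801

Thinning: the buses that are classed as priority themselves form a Poisson process with rate 0.42 × 3.6 = 1.512 per hour.
Over the interval, μ = 1.512 × 1.5 = 2.268 (a 90-minute span = 1.5 hours).
P(N ≥ 5) = 1 − P(N ≤ 4) ≈ 0.0801.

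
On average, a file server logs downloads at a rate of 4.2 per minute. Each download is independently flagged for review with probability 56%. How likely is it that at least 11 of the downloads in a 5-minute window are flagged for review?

0.6271

Thinning: the downloads that are flagged for review themselves form a Poisson process with rate 0.56 × 4.2 = 2.352 per minute.
Over the interval, μ = 2.352 × 5 = 11.76 (a 5-minute window = 5 minutes).
P(N ≥ 11) = 1 − P(N ≤ 10) ≈ 0.6271.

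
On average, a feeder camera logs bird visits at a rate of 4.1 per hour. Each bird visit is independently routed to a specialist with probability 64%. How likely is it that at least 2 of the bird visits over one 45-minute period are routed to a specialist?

0.5853

Thinning: the bird visits that are routed to a specialist themselves form a Poisson process with rate 0.64 × 4.1 = 2.624 per hour.
Over the interval, μ = 2.624 × 0.75 = 1.968 (a 45-minute period = 0.75 hours).
P(N ≥ 2) = 1 − P(N ≤ 1) ≈ 0.5853.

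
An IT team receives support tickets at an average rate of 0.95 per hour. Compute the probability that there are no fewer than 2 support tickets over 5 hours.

0.9503

Over the interval, μ = 0.95 × 5 = 4.75 (5 hours).
P(N ≥ 2) = 1 − P(N ≤ 1) = 1 − Σ_{j=0}^{1} e^(−μ) μ^j/j! ≈ 0.9503.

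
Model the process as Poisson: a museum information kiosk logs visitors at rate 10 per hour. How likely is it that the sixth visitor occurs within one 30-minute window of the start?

Over the interval, μ = 10 × 0.5 = 5 (a 30-minute window = 0.5 hours).
The sixth arrival falls in the interval iff at least 6 events occur there: P(S_6 ≤ t) = P(N ≥ 6) = 1 − P(N ≤ 5) ≈ 0.3840.

0.3840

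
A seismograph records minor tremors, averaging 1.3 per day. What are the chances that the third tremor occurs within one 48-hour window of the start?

0.4816

Over the interval, μ = 1.3 × 2 = 2.6 (a 48-hour window = 2 days).
The third arrival falls in the interval iff at least 3 events occur there: P(S_3 ≤ t) = P(N ≥ 3) = 1 − P(N ≤ 2) ≈ 0.4816.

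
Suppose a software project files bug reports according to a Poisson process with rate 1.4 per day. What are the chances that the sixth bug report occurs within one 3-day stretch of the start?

0.2469

Over the interval, μ = 1.4 × 3 = 4.2 (a 3-day stretch = 3 days).
The sixth arrival falls in the interval iff at least 6 events occur there: P(S_6 ≤ t) = P(N ≥ 6) = 1 − P(N ≤ 5) ≈ 0.2469.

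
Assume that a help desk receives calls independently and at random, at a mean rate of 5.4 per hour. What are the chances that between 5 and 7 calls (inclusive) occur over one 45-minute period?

0.3268

Over the interval, μ = 5.4 × 0.75 = 4.05 (a 45-minute period = 0.75 hours).
P(5 ≤ N ≤ 7) = Σ_{j=5}^{7} e^(−4.05) · 4.05^j/j! ≈ 0.3268.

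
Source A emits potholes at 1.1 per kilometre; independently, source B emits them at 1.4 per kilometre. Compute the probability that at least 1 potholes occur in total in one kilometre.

Independent Poisson processes superpose: combined rate λ = 1.1 + 1.4 = 2.5 per kilometre.
So μ = 2.5.
P(N ≥ 1) = 1 − P(N ≤ 0) ≈ 0.9179.

0.9179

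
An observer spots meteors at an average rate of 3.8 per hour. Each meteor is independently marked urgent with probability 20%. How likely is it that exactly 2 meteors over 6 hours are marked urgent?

Thinning: the meteors that are marked urgent themselves form a Poisson process with rate 0.2 × 3.8 = 0.76 per hour.
Over the interval, μ = 0.76 × 6 = 4.56 (6 hours).
P(N = 2) = e^(−4.56) · 4.56^2/2! ≈ 0.1088.

0.1088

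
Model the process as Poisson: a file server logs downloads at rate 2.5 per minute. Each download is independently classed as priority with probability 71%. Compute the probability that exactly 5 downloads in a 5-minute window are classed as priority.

Thinning: the downloads that are classed as priority themselves form a Poisson process with rate 0.71 × 2.5 = 1.775 per minute.
Over the interval, μ = 1.775 × 5 = 8.875 (a 5-minute window = 5 minutes).
P(N = 5) = e^(−8.875) · 8.875^5/5! ≈ 0.0642.

0.0642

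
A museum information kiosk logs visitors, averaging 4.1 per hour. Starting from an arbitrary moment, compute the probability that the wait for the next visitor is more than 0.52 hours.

0.1186

The wait for the next event is exponential with rate λ = 4.1 per hour.
P(T > 0.52) = e^(−λt) = e^(−4.1 × 0.52) = e^(−2.132) ≈ 0.1186.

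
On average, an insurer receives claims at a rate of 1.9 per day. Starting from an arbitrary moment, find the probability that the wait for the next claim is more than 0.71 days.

0.2595

The wait for the next event is exponential with rate λ = 1.9 per day.
P(T > 0.71) = e^(−λt) = e^(−1.9 × 0.71) = e^(−1.349) ≈ 0.2595.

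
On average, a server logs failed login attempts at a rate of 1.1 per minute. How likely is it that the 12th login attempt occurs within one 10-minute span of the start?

0.4207

Over the interval, μ = 1.1 × 10 = 11 (a 10-minute span = 10 minutes).
The 12th arrival falls in the interval iff at least 12 events occur there: P(S_12 ≤ t) = P(N ≥ 12) = 1 − P(N ≤ 11) ≈ 0.4207.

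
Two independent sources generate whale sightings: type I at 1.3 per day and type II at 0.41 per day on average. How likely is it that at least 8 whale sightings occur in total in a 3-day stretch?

0.1473

Independent Poisson processes superpose: combined rate λ = 1.3 + 0.41 = 1.71 per day.
Over the interval, μ = 1.71 × 3 = 5.13 (a 3-day stretch = 3 days).
P(N ≥ 8) = 1 − P(N ≤ 7) ≈ 0.1473.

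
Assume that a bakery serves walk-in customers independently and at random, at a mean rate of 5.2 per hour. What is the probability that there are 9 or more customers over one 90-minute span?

0.3796

Over the interval, μ = 5.2 × 1.5 = 7.8 (a 90-minute span = 1.5 hours).
P(N ≥ 9) = 1 − P(N ≤ 8) = 1 − Σ_{j=0}^{8} e^(−μ) μ^j/j! ≈ 0.3796.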